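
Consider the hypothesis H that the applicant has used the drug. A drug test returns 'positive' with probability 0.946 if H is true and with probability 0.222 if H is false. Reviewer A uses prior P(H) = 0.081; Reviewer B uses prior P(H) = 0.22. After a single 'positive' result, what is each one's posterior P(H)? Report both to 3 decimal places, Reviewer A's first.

P('+'|H) = 0.946, P('+'|¬H) = 0.222.
Reviewer A: numerator 0.946·0.081 = 0.076626; evidence = 0.076626+0.222·0.919 = 0.28064; posterior = 0.273.
Reviewer B: numerator 0.946·0.22 = 0.20812; evidence = 0.20812+0.222·0.78 = 0.38128; posterior = 0.546.

Reviewer A: 0.273; Reviewer B: 0.546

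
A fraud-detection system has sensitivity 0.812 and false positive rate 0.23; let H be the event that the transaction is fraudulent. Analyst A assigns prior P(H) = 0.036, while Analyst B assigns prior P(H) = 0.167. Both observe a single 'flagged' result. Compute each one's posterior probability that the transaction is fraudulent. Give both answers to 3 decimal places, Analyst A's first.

P('+'|H) = 0.812, P('+'|¬H) = 0.23.
Analyst A: numerator 0.812·0.036 = 0.029232; evidence = 0.029232+0.23·0.964 = 0.25095; posterior = 0.116.
Analyst B: numerator 0.812·0.167 = 0.13560; evidence = 0.13560+0.23·0.833 = 0.32719; posterior = 0.414.

Analyst A: 0.116; Analyst B: 0.414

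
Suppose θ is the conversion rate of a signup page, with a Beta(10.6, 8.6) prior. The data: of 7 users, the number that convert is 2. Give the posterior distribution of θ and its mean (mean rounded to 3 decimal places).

Posterior: Beta(12.6, 13.6); mean ≈ 0.481

Observing 2 successes and 5 failures updates Beta(10.6, 8.6) by adding the success and failure counts to the two shape parameters: α = 10.6+2 = 12.6, β = 8.6+5 = 13.6.
E[θ | data] = 12.6/(12.6+13.6) = 0.481.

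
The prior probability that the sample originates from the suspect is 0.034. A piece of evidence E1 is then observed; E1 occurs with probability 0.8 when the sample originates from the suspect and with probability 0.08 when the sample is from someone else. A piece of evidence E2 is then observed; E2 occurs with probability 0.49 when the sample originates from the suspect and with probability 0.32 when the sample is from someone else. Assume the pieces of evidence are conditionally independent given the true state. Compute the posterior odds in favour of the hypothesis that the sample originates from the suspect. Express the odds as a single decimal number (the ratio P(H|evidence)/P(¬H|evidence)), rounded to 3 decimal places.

Posterior odds ≈ 0.539

Prior odds = 0.034/(1−0.034) = 0.035197.
Likelihood ratio for E1 = 0.8/0.08 = 10.000.
Likelihood ratio for E2 = 0.49/0.32 = 1.5312.
Posterior odds = prior odds × LR₁ × LR₂ = 0.53895.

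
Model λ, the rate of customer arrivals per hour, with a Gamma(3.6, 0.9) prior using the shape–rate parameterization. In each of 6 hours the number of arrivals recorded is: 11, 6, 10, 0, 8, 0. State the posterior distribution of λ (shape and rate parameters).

Posterior: Gamma(shape=38.6, rate=6.9)

The Poisson likelihood adds the total count to the shape and the number of exposure periods to the rate. Here ∑xᵢ = 35 and n = 6, so shape 3.6→38.6 and rate 0.9→6.9.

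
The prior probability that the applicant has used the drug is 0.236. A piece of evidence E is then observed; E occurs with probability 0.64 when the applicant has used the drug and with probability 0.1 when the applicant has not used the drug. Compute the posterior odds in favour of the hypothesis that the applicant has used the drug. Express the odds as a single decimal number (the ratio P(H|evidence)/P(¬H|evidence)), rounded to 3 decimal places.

Posterior odds ≈ 1.977

Prior odds = 0.236/(1−0.236) = 0.30890. In log-odds, ln(0.30890) = -1.1747.
Add log likelihood ratio: ln(6.4000) = 1.8563.
Posterior log-odds = 0.68156, so posterior odds = exp(0.68156) = 1.9770.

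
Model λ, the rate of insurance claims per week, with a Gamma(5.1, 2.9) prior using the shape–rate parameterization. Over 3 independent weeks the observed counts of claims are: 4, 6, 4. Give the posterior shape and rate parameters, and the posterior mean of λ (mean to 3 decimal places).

Posterior: Gamma(shape=19.1, rate=5.9); mean ≈ 3.237

Total count ∑xᵢ = 14 over n = 3 weeks.
Gamma is conjugate to the Poisson likelihood: posterior is Gamma(shape = 5.1+14 = 19.1, rate = 2.9+3 = 5.9).
E[λ | data] = 19.1/5.9 = 3.237.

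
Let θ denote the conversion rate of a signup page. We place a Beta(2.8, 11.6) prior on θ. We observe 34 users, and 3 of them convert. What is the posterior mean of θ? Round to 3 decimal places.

Posterior mean ≈ 0.120

Observing 3 successes and 31 failures updates Beta(2.8, 11.6) by adding the success and failure counts to the two shape parameters: α = 2.8+3 = 5.8, β = 11.6+31 = 42.6.
Posterior mean = α/(α+β) = 5.8/48.4 = 0.120.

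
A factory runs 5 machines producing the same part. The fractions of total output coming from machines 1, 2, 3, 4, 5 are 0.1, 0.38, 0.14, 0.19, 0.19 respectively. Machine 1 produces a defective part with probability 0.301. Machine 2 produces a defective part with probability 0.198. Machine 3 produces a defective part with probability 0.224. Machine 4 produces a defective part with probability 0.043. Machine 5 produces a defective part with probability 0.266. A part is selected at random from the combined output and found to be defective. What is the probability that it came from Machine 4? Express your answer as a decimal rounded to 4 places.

Posterior probability ≈ 0.0418

Tabulate prior·likelihood by source: [1] prior 0.1, lik 0.301, product 0.03010; [2] prior 0.38, lik 0.198, product 0.07524; [3] prior 0.14, lik 0.224, product 0.03136; [4] prior 0.19, lik 0.043, product 0.008170; [5] prior 0.19, lik 0.266, product 0.05054.
Normalizing constant = 0.19541; the posterior for Machine 4 is its product over the sum, 0.008170/0.19541 = 0.0418.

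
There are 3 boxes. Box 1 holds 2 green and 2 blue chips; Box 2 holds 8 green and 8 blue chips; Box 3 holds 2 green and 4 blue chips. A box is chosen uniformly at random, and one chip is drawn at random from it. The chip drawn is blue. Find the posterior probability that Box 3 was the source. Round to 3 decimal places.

Posterior probability ≈ 0.400

Tabulate prior·likelihood by source: [1] prior 0.333333, lik 0.5, product 0.1667; [2] prior 0.333333, lik 0.5, product 0.1667; [3] prior 0.333333, lik 0.6667, product 0.2222.
Normalizing constant = 0.55556; the posterior for Box 3 is its product over the sum, 0.2222/0.55556 = 0.400.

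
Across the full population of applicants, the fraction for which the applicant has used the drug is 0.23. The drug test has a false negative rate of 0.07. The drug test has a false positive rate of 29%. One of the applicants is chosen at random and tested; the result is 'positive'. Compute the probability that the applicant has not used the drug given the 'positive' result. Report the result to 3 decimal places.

Write H for 'the applicant has used the drug'. Prior odds H:¬H = 0.23/0.77 = 0.29870. For the 'positive' outcome, the likelihood ratio is 0.93/0.29 = 3.2069.
Posterior odds = 0.29870 × 3.2069 = 0.95790, so P(H|E) = 0.95790/(1+0.95790) = 0.489. Then P(¬H|E) = 1 − 0.489 = 0.511.

P(¬H | E) ≈ 0.511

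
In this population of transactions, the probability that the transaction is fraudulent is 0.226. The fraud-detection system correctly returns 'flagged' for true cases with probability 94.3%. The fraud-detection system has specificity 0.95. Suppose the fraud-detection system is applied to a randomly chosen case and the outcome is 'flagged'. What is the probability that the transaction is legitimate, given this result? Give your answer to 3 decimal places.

P(¬H | E) ≈ 0.154

Write H for 'the transaction is fraudulent'. Prior odds H:¬H = 0.226/0.774 = 0.29199. For the 'flagged' outcome, the likelihood ratio is 0.943/0.05 = 18.860.
Posterior odds = 0.29199 × 18.860 = 5.5069, so P(H|E) = 5.5069/(1+5.5069) = 0.846. Then P(¬H|E) = 1 − 0.846 = 0.154.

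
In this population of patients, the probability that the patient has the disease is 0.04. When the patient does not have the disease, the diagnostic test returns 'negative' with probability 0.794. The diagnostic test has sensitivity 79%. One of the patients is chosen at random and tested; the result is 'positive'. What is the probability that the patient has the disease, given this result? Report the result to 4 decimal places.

Let H be the event that the patient has the disease. P(H) = 0.04, so P(¬H) = 0.96. With E the 'positive' result, P(E|H) = 0.79 and P(E|¬H) = 0.206.
P(E) = 0.79·0.04 + 0.206·0.96 = 0.031600 + 0.19776 = 0.22936.
By Bayes' theorem, P(H|E) = 0.031600 / 0.22936 = 0.1378.

P(H | E) ≈ 0.1378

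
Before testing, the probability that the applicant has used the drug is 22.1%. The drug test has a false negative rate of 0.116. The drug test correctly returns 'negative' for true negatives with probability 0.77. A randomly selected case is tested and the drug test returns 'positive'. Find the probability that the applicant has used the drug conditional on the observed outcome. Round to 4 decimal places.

Write H for 'the applicant has used the drug'. Prior odds H:¬H = 0.221/0.779 = 0.28370. For the 'positive' outcome, the likelihood ratio is 0.884/0.23 = 3.8435.
Posterior odds = 0.28370 × 3.8435 = 1.0904, so P(H|E) = 1.0904/(1+1.0904) = 0.5216.

P(H | E) ≈ 0.5216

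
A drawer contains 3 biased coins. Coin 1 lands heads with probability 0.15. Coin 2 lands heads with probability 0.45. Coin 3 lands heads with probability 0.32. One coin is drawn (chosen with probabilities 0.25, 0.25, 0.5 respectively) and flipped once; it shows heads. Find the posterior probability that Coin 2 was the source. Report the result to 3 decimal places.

Tabulate prior·likelihood by source: [1] prior 0.25, lik 0.15, product 0.03750; [2] prior 0.25, lik 0.45, product 0.1125; [3] prior 0.5, lik 0.32, product 0.1600.
Normalizing constant = 0.31000; the posterior for Coin 2 is its product over the sum, 0.1125/0.31000 = 0.363.

Posterior probability ≈ 0.363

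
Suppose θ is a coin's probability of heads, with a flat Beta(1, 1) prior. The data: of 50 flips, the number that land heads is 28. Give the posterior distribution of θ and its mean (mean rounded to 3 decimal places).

Observing 28 successes and 22 failures updates Beta(1, 1) by adding the success and failure counts to the two shape parameters: α = 1+28 = 29, β = 1+22 = 23.
E[θ | data] = 29/(29+23) = 0.558.

Posterior: Beta(29, 23); mean ≈ 0.558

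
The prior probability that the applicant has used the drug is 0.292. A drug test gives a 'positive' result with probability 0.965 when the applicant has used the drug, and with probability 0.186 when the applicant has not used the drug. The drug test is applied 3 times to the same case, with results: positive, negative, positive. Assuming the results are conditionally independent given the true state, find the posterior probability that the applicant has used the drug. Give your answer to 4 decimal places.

Let H be the event that the applicant has used the drug; start with P(H) = 0.292. P('positive'|H) = 0.965, P('positive'|¬H) = 0.186.
Update on result 1 ('positive'): P(H) ← 0.965·0.2920 / (0.965·0.2920 + 0.186·0.7080) = 0.28178/0.41347 = 0.6815.
Update on result 2 ('negative'): P(H) ← 0.035·0.6815 / (0.035·0.6815 + 0.814·0.3185) = 0.023853/0.28311 = 0.0843.
Update on result 3 ('positive'): P(H) ← 0.965·0.0843 / (0.965·0.0843 + 0.186·0.9157) = 0.081304/0.25163 = 0.3231.

Posterior P(H) ≈ 0.3231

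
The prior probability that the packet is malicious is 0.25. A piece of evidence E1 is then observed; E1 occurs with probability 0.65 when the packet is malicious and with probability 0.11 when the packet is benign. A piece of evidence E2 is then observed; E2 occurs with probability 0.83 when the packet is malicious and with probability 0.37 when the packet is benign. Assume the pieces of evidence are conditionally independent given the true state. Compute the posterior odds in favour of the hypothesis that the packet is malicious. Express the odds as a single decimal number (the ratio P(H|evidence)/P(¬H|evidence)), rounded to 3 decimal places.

Prior odds = 0.25/(1−0.25) = 0.33333.
Likelihood ratio for E1 = 0.65/0.11 = 5.9091.
Likelihood ratio for E2 = 0.83/0.37 = 2.2432.
Posterior odds = prior odds × LR₁ × LR₂ = 4.4185.

Posterior odds ≈ 4.419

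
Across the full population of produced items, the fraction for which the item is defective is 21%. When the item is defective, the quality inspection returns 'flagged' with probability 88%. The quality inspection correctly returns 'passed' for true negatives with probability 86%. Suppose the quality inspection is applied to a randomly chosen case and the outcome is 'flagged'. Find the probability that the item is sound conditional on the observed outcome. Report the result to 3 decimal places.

Write H for 'the item is defective'. Prior odds H:¬H = 0.21/0.79 = 0.26582. For the 'flagged' outcome, the likelihood ratio is 0.88/0.14 = 6.2857.
Posterior odds = 0.26582 × 6.2857 = 1.6709, so P(H|E) = 1.6709/(1+1.6709) = 0.626. Then P(¬H|E) = 1 − 0.626 = 0.374.

P(¬H | E) ≈ 0.374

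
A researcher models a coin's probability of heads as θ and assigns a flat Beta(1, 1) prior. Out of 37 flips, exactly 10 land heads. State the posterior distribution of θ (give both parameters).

Posterior: Beta(11, 28)

Observing 10 successes and 27 failures updates Beta(1, 1) by adding the success and failure counts to the two shape parameters: α = 1+10 = 11, β = 1+27 = 28.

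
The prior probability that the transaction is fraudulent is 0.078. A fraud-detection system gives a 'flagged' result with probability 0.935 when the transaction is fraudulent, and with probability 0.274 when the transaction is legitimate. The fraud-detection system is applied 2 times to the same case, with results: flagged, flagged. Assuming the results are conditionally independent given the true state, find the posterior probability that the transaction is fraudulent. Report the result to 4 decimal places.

Let H be the event that the transaction is fraudulent; start with P(H) = 0.078. P('flagged'|H) = 0.935, P('flagged'|¬H) = 0.274.
Update on result 1 ('flagged'): P(H) ← 0.935·0.0780 / (0.935·0.0780 + 0.274·0.9220) = 0.072930/0.32556 = 0.2240.
Update on result 2 ('flagged'): P(H) ← 0.935·0.2240 / (0.935·0.2240 + 0.274·0.7760) = 0.20945/0.42207 = 0.4963.

Posterior P(H) ≈ 0.4963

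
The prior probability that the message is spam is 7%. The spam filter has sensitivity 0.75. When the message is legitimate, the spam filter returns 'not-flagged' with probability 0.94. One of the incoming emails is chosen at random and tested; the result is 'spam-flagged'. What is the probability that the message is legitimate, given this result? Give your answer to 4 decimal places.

Let H be the event that the message is spam. P(H) = 0.07, so P(¬H) = 0.93. With E the 'spam-flagged' result, P(E|H) = 0.75 and P(E|¬H) = 0.06.
P(E) = 0.75·0.07 + 0.06·0.93 = 0.052500 + 0.055800 = 0.10830.
By Bayes' theorem, P(H|E) = 0.052500 / 0.10830 = 0.4848. Hence P(¬H|E) = 1 − 0.4848 = 0.5152.

P(¬H | E) ≈ 0.5152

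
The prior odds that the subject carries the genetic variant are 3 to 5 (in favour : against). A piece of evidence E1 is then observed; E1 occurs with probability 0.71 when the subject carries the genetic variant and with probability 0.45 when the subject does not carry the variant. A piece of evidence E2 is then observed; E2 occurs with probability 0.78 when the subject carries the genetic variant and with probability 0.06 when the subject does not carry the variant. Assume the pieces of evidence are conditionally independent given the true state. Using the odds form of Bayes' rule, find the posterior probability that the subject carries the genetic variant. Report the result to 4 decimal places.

Prior odds = 3/5 = 0.60000.
Likelihood ratio for E1 = 0.71/0.45 = 1.5778.
Likelihood ratio for E2 = 0.78/0.06 = 13.000.
Posterior odds = prior odds × LR₁ × LR₂ = 12.307.
Posterior probability = odds/(1+odds) = 12.307/13.307 = 0.9248.

Posterior probability ≈ 0.9248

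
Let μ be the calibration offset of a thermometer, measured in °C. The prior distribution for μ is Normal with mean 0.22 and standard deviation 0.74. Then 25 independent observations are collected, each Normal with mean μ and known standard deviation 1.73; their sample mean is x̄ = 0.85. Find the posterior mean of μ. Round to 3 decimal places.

With known σ, the Normal prior is conjugate. Weight on the data is w = (n/σ²)/(n/σ² + 1/τ₀²) = 8.35310/(8.35310+1.82615) = 0.82060.
Posterior mean = w·x̄ + (1−w)·μ₀ = 0.82060·0.85 + 0.17940·0.22 = 0.737.

Posterior mean ≈ 0.737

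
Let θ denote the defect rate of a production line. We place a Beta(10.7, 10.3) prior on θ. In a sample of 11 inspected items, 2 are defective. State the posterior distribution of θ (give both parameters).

The binomial likelihood is conjugate to the Beta prior: with 2 successes and 9 failures, the posterior is Beta(10.7+2, 10.3+9) = Beta(12.7, 19.3).

Posterior: Beta(12.7, 19.3)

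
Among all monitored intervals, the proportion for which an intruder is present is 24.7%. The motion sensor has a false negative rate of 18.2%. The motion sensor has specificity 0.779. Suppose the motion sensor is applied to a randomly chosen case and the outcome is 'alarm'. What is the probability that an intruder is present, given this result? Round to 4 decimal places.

Let H be the event that an intruder is present. P(H) = 0.247, so P(¬H) = 0.753. With E the 'alarm' result, P(E|H) = 0.818 and P(E|¬H) = 0.221.
P(E) = 0.818·0.247 + 0.221·0.753 = 0.20205 + 0.16641 = 0.36846.
By Bayes' theorem, P(H|E) = 0.20205 / 0.36846 = 0.5484.

P(H | E) ≈ 0.5484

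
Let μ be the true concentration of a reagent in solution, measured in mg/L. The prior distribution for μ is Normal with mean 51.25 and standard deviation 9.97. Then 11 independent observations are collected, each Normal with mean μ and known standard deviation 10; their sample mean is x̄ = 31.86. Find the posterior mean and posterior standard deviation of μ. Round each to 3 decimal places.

Posterior mean ≈ 33.485; posterior SD ≈ 2.886

With known σ, the Normal prior is conjugate. Weight on the data is w = (n/σ²)/(n/σ² + 1/τ₀²) = 0.110000/(0.110000+0.0100603) = 0.91621.
Posterior mean = w·x̄ + (1−w)·μ₀ = 0.91621·31.86 + 0.083794·51.25 = 33.485. Posterior variance = 1/(0.110000+0.0100603) = 8.32915, so SD = 2.886.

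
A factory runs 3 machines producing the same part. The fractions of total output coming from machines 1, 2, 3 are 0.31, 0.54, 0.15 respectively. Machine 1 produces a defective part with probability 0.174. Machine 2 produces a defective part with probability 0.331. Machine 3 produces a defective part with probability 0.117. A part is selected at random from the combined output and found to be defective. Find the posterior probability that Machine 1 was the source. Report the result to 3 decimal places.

Posterior probability ≈ 0.216

Tabulate prior·likelihood by source: [1] prior 0.31, lik 0.174, product 0.05394; [2] prior 0.54, lik 0.331, product 0.1787; [3] prior 0.15, lik 0.117, product 0.01755.
Normalizing constant = 0.25023; the posterior for Machine 1 is its product over the sum, 0.05394/0.25023 = 0.216.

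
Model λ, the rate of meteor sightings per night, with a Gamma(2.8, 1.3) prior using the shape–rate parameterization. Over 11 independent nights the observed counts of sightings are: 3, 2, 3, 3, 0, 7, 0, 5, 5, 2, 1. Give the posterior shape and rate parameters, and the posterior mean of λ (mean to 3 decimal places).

Posterior: Gamma(shape=33.8, rate=12.3); mean ≈ 2.748

The Poisson likelihood adds the total count to the shape and the number of exposure periods to the rate. Here ∑xᵢ = 31 and n = 11, so shape 2.8→33.8 and rate 1.3→12.3.
Posterior mean = shape/rate = 33.8/12.3 = 2.748.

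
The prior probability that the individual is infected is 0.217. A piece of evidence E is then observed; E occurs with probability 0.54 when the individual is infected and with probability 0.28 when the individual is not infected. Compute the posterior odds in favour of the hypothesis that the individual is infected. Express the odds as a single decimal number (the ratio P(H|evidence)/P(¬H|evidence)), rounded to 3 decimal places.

Posterior odds ≈ 0.534

Prior odds = 0.217/(1−0.217) = 0.27714.
Likelihood ratio for E = 0.54/0.28 = 1.9286.
Posterior odds = prior odds × LR = 0.53448.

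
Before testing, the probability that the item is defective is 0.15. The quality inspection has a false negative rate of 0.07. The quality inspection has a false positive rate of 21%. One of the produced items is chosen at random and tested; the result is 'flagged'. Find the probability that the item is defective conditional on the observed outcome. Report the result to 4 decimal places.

P(H | E) ≈ 0.4387

Let H be the event that the item is defective. P(H) = 0.15, so P(¬H) = 0.85. With E the 'flagged' result, P(E|H) = 0.93 and P(E|¬H) = 0.21.
P(E) = 0.93·0.15 + 0.21·0.85 = 0.13950 + 0.17850 = 0.31800.
By Bayes' theorem, P(H|E) = 0.13950 / 0.31800 = 0.4387.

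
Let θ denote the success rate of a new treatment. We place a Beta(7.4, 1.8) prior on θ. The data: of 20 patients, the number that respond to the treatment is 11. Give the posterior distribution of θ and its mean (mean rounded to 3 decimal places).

Observing 11 successes and 9 failures updates Beta(7.4, 1.8) by adding the success and failure counts to the two shape parameters: α = 7.4+11 = 18.4, β = 1.8+9 = 10.8.
E[θ | data] = 18.4/(18.4+10.8) = 0.630.

Posterior: Beta(18.4, 10.8); mean ≈ 0.630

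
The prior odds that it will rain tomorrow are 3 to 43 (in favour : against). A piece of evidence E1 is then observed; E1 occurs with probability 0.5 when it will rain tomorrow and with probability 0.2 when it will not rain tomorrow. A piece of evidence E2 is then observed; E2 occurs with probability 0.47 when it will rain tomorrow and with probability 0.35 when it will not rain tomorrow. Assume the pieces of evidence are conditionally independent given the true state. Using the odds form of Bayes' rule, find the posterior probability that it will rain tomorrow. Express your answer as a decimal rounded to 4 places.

Prior odds = 3/43 = 0.069767. In log-odds, ln(0.069767) = -2.6626.
Add log likelihood ratios: ln(2.5000) + ln(1.3429) = 1.2111.
Posterior log-odds = -1.4515, so posterior odds = exp(-1.4515) = 0.23422. Converting, P(H|E) = 0.23422/1.2342 = 0.1898.

Posterior probability ≈ 0.1898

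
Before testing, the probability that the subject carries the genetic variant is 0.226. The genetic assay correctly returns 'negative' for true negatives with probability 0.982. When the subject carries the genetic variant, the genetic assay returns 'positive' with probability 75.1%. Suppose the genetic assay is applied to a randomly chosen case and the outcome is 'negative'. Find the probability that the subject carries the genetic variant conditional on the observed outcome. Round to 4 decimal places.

Let H be the event that the subject carries the genetic variant. P(H) = 0.226, so P(¬H) = 0.774. With E the 'negative' result, P(E|H) = 0.249 and P(E|¬H) = 0.982.
P(E) = 0.249·0.226 + 0.982·0.774 = 0.056274 + 0.76007 = 0.81634.
By Bayes' theorem, P(H|E) = 0.056274 / 0.81634 = 0.0689.

P(H | E) ≈ 0.0689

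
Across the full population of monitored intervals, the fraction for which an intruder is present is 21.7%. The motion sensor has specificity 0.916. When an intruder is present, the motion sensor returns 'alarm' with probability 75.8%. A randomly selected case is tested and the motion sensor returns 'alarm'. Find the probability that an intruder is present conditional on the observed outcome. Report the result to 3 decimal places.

P(H | E) ≈ 0.714

Let H be the event that an intruder is present. P(H) = 0.217, so P(¬H) = 0.783. With E the 'alarm' result, P(E|H) = 0.758 and P(E|¬H) = 0.084.
P(E) = 0.758·0.217 + 0.084·0.783 = 0.16449 + 0.065772 = 0.23026.
By Bayes' theorem, P(H|E) = 0.16449 / 0.23026 = 0.714.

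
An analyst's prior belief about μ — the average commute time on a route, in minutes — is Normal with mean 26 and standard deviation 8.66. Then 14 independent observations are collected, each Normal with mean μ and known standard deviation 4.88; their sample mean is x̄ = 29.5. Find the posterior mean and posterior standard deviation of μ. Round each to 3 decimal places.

Posterior mean ≈ 29.422; posterior SD ≈ 1.290

Prior precision 1/τ₀² = 1/8.66² = 0.0133341; data precision n/σ² = 14/4.88² = 0.587880.
Posterior precision = 0.0133341 + 0.587880 = 0.601214, giving posterior SD = 1/√0.601214 = 1.290.
Posterior mean = (0.0133341·26 + 0.587880·29.5) / 0.601214 = 29.422.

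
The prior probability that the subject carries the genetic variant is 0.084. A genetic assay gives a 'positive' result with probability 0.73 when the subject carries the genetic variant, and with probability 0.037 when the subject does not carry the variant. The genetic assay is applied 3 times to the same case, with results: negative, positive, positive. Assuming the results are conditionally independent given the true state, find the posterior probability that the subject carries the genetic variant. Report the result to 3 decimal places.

Posterior P(H) ≈ 0.909

Let H be the event that the subject carries the genetic variant; start with P(H) = 0.084. P('positive'|H) = 0.73, P('positive'|¬H) = 0.037.
Update on result 1 ('negative'): P(H) ← 0.27·0.0840 / (0.27·0.0840 + 0.963·0.9160) = 0.022680/0.90479 = 0.0251.
Update on result 2 ('positive'): P(H) ← 0.73·0.0251 / (0.73·0.0251 + 0.037·0.9749) = 0.018299/0.054371 = 0.3366.
Update on result 3 ('positive'): P(H) ← 0.73·0.3366 / (0.73·0.3366 + 0.037·0.6634) = 0.24568/0.27023 = 0.9092.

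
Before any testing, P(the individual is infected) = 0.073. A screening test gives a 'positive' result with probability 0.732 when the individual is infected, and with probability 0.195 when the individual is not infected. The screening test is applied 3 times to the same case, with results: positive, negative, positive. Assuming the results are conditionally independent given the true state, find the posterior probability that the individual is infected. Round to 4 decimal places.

Posterior P(H) ≈ 0.2698

With H the event that the individual is infected, the joint likelihood of the observed sequence is P(data|H) = 0.732·0.268·0.732 = 0.14360 and P(data|¬H) = 0.195·0.805·0.195 = 0.030610.
Bayes: P(H|data) = 0.073·0.14360 / (0.073·0.14360 + 0.927·0.030610) = 0.010483/0.038858 = 0.2698.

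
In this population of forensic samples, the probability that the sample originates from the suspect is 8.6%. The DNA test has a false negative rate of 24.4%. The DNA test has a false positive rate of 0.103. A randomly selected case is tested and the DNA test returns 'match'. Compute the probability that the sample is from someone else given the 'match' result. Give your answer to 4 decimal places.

P(¬H | E) ≈ 0.5915

Write H for 'the sample originates from the suspect'. Prior odds H:¬H = 0.086/0.914 = 0.094092. For the 'match' outcome, the likelihood ratio is 0.756/0.103 = 7.3398.
Posterior odds = 0.094092 × 7.3398 = 0.69062, so P(H|E) = 0.69062/(1+0.69062) = 0.4085. Then P(¬H|E) = 1 − 0.4085 = 0.5915.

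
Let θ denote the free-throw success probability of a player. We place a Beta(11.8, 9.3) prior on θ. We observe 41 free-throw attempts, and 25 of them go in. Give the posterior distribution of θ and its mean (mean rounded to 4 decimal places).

The binomial likelihood is conjugate to the Beta prior: with 25 successes and 16 failures, the posterior is Beta(11.8+25, 9.3+16) = Beta(36.8, 25.3).
E[θ | data] = 36.8/(36.8+25.3) = 0.5926.

Posterior: Beta(36.8, 25.3); mean ≈ 0.5926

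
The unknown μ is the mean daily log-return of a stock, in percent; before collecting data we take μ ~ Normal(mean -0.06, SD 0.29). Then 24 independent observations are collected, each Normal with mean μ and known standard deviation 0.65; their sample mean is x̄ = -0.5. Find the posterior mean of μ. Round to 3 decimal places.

Posterior mean ≈ -0.424

With known σ, the Normal prior is conjugate. Weight on the data is w = (n/σ²)/(n/σ² + 1/τ₀²) = 56.8047/(56.8047+11.8906) = 0.82691.
Posterior mean = w·x̄ + (1−w)·μ₀ = 0.82691·-0.5 + 0.17309·-0.06 = -0.424.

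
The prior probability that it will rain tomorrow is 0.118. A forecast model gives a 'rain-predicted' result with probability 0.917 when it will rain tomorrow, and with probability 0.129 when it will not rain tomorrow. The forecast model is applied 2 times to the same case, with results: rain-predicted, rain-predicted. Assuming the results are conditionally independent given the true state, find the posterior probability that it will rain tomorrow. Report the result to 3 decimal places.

With H the event that it will rain tomorrow, the joint likelihood of the observed sequence is P(data|H) = 0.917·0.917 = 0.84089 and P(data|¬H) = 0.129·0.129 = 0.016641.
Bayes: P(H|data) = 0.118·0.84089 / (0.118·0.84089 + 0.882·0.016641) = 0.099225/0.11390 = 0.8711.

Posterior P(H) ≈ 0.871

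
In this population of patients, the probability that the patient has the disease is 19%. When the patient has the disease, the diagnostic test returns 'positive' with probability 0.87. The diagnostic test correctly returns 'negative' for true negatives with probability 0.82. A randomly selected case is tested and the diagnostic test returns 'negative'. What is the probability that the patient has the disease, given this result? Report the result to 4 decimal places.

Write H for 'the patient has the disease'. Prior odds H:¬H = 0.19/0.81 = 0.23457. For the 'negative' outcome, the likelihood ratio is 0.13/0.82 = 0.15854.
Posterior odds = 0.23457 × 0.15854 = 0.037188, so P(H|E) = 0.037188/(1+0.037188) = 0.0359.

P(H | E) ≈ 0.0359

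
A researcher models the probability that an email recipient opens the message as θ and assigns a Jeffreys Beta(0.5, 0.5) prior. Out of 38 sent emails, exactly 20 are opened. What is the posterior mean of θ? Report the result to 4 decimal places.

The binomial likelihood is conjugate to the Beta prior: with 20 successes and 18 failures, the posterior is Beta(0.5+20, 0.5+18) = Beta(20.5, 18.5).
E[θ | data] = 20.5/(20.5+18.5) = 0.5256.

Posterior mean ≈ 0.5256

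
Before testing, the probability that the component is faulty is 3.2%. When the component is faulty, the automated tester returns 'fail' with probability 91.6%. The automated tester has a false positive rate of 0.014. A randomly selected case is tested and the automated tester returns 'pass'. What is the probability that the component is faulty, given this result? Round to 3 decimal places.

Let H be the event that the component is faulty. P(H) = 0.032, so P(¬H) = 0.968. With E the 'pass' result, P(E|H) = 0.084 and P(E|¬H) = 0.986.
P(E) = 0.084·0.032 + 0.986·0.968 = 0.0026880 + 0.95445 = 0.95714.
By Bayes' theorem, P(H|E) = 0.0026880 / 0.95714 = 0.003.

P(H | E) ≈ 0.003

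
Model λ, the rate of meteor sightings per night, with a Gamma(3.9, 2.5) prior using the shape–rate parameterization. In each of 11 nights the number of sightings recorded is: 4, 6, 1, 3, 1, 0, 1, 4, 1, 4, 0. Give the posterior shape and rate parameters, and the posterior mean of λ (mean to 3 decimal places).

Total count ∑xᵢ = 25 over n = 11 nights.
Gamma is conjugate to the Poisson likelihood: posterior is Gamma(shape = 3.9+25 = 28.9, rate = 2.5+11 = 13.5).
E[λ | data] = 28.9/13.5 = 2.141.

Posterior: Gamma(shape=28.9, rate=13.5); mean ≈ 2.141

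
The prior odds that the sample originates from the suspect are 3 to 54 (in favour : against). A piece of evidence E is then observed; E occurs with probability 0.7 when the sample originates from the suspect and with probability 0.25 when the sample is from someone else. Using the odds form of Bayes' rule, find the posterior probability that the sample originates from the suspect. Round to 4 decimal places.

Prior odds = 3/54 = 0.055556.
Likelihood ratio for E = 0.7/0.25 = 2.8000.
Posterior odds = prior odds × LR = 0.15556.
Posterior probability = odds/(1+odds) = 0.15556/1.1556 = 0.1346.

Posterior probability ≈ 0.1346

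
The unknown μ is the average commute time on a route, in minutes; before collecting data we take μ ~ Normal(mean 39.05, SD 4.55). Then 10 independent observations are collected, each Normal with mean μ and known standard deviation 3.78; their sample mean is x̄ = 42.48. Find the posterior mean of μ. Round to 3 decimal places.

Posterior mean ≈ 42.259

Prior precision 1/τ₀² = 1/4.55² = 0.0483033; data precision n/σ² = 10/3.78² = 0.699868.
Posterior precision = 0.0483033 + 0.699868 = 0.748172.
Posterior mean = (0.0483033·39.05 + 0.699868·42.48) / 0.748172 = 42.259.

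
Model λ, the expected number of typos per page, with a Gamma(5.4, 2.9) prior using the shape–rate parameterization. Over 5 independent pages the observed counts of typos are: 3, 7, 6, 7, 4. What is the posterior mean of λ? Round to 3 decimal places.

Total count ∑xᵢ = 27 over n = 5 pages.
Gamma is conjugate to the Poisson likelihood: posterior is Gamma(shape = 5.4+27 = 32.4, rate = 2.9+5 = 7.9).
Posterior mean = shape/rate = 32.4/7.9 = 4.101.

Posterior mean ≈ 4.101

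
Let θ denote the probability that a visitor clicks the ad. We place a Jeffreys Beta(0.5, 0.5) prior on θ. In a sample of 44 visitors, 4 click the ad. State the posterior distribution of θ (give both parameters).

The binomial likelihood is conjugate to the Beta prior: with 4 successes and 40 failures, the posterior is Beta(0.5+4, 0.5+40) = Beta(4.5, 40.5).

Posterior: Beta(4.5, 40.5)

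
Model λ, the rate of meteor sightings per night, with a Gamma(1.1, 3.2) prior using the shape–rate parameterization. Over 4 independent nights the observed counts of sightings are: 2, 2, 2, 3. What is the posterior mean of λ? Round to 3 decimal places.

The Poisson likelihood adds the total count to the shape and the number of exposure periods to the rate. Here ∑xᵢ = 9 and n = 4, so shape 1.1→10.1 and rate 3.2→7.2.
E[λ | data] = 10.1/7.2 = 1.403.

Posterior mean ≈ 1.403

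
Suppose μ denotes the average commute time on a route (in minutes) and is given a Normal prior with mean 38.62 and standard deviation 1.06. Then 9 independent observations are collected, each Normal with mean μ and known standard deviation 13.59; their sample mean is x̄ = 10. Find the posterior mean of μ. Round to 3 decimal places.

Posterior mean ≈ 37.134

Prior precision 1/τ₀² = 1/1.06² = 0.889996; data precision n/σ² = 9/13.59² = 0.0487308.
Posterior precision = 0.889996 + 0.0487308 = 0.938727.
Posterior mean = (0.889996·38.62 + 0.0487308·10) / 0.938727 = 37.134.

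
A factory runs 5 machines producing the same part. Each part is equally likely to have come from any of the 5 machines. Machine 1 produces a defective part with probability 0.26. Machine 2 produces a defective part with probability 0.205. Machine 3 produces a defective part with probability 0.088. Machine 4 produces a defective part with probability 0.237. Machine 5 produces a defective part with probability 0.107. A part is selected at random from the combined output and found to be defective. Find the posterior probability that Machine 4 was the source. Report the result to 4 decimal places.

Posterior probability ≈ 0.2642

P(defective|M1) = 0.26; P(defective|M2) = 0.205; P(defective|M3) = 0.088; P(defective|M4) = 0.237; P(defective|M5) = 0.107.
Prior × likelihood for each source: 0.2·0.26=0.05200, 0.2·0.205=0.04100, 0.2·0.088=0.01760, 0.2·0.237=0.04740, 0.2·0.107=0.02140. Summing gives P(defective) = 0.17940.
P(Machine 4 | defective) = 0.04740 / 0.17940 = 0.2642.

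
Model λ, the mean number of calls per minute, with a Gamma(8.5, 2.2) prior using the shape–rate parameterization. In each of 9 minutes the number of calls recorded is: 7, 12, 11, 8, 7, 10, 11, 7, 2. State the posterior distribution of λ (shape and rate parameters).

Posterior: Gamma(shape=83.5, rate=11.2)

Total count ∑xᵢ = 75 over n = 9 minutes.
Gamma is conjugate to the Poisson likelihood: posterior is Gamma(shape = 8.5+75 = 83.5, rate = 2.2+9 = 11.2).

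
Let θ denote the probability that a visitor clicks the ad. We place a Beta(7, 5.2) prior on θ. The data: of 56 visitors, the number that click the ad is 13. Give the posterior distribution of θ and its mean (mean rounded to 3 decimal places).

Posterior: Beta(20, 48.2); mean ≈ 0.293

Observing 13 successes and 43 failures updates Beta(7, 5.2) by adding the success and failure counts to the two shape parameters: α = 7+13 = 20, β = 5.2+43 = 48.2.
Posterior mean = α/(α+β) = 20/68.2 = 0.293.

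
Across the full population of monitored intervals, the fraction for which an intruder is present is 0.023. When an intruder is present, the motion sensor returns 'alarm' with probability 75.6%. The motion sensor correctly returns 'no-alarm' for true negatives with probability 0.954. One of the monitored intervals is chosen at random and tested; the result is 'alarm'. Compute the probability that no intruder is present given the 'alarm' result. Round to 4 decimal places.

P(¬H | E) ≈ 0.7210

Let H be the event that an intruder is present. P(H) = 0.023, so P(¬H) = 0.977. With E the 'alarm' result, P(E|H) = 0.756 and P(E|¬H) = 0.046.
P(E) = 0.756·0.023 + 0.046·0.977 = 0.017388 + 0.044942 = 0.062330.
By Bayes' theorem, P(H|E) = 0.017388 / 0.062330 = 0.2790. Hence P(¬H|E) = 1 − 0.2790 = 0.7210.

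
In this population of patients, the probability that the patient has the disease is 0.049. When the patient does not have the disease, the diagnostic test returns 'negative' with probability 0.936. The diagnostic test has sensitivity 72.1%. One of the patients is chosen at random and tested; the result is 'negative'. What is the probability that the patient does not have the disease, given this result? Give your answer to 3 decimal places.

Write H for 'the patient has the disease'. Prior odds H:¬H = 0.049/0.951 = 0.051525. For the 'negative' outcome, the likelihood ratio is 0.279/0.936 = 0.29808.
Posterior odds = 0.051525 × 0.29808 = 0.015358, so P(H|E) = 0.015358/(1+0.015358) = 0.015. Then P(¬H|E) = 1 − 0.015 = 0.985.

P(¬H | E) ≈ 0.985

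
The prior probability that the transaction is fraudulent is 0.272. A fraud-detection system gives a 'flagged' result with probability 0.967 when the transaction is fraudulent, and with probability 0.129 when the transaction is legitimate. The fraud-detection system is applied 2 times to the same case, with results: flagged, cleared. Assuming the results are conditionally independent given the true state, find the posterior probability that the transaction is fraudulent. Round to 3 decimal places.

With H the event that the transaction is fraudulent, the joint likelihood of the observed sequence is P(data|H) = 0.967·0.033 = 0.031911 and P(data|¬H) = 0.129·0.871 = 0.11236.
Bayes: P(H|data) = 0.272·0.031911 / (0.272·0.031911 + 0.728·0.11236) = 0.0086798/0.090477 = 0.0959.

Posterior P(H) ≈ 0.096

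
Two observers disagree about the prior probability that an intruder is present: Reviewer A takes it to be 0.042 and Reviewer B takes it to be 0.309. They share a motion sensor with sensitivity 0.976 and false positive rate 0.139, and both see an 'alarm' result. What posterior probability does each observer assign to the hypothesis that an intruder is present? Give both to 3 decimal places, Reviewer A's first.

Reviewer A: 0.235; Reviewer B: 0.758

The likelihood ratio for an 'alarm' result is 0.976/0.139 = 7.0216.
Reviewer A: prior odds 0.042/0.958 = 0.043841; posterior odds 0.30784; posterior probability 0.235.
Reviewer B: prior odds 0.309/0.691 = 0.44718; posterior odds 3.1399; posterior probability 0.758.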